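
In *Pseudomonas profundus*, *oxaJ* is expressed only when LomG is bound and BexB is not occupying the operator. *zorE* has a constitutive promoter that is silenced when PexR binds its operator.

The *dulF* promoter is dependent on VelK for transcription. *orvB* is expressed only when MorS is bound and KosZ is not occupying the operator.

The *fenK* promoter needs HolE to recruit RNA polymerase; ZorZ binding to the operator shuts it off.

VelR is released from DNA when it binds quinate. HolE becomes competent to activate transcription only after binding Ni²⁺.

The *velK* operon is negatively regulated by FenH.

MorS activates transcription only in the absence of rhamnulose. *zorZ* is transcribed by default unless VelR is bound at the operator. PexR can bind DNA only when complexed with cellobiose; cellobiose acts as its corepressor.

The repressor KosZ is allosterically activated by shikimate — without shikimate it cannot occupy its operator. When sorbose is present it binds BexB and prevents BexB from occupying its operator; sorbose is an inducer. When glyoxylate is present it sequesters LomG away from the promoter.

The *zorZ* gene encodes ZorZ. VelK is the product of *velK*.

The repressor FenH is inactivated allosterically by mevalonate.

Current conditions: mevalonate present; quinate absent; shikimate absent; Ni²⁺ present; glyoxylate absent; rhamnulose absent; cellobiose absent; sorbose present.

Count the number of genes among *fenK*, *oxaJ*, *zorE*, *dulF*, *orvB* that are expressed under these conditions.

Ni²⁺ is present, so HolE is active.
Quinate is absent, so VelR is active.
With repressor VelR bound, *zorZ* is not transcribed.
So ZorZ is not produced.
No repressor is bound and HolE is active, so *fenK* is transcribed.
→ *fenK* is ON.
Glyoxylate is absent, so LomG is active.
Sorbose is present, so BexB is inactive.
No repressor is bound and LomG is active, so *oxaJ* is transcribed.
→ *oxaJ* is ON.
Cellobiose is absent, so PexR is inactive.
With no repressor bound, *zorE* is transcribed.
→ *zorE* is ON.
Mevalonate is present, so FenH is inactive.
With no repressor bound, *velK* is transcribed.
So VelK is produced and active.
No repressor is bound and VelK is active, so *dulF* is transcribed.
→ *dulF* is ON.
Rhamnulose is absent, so MorS is active.
Shikimate is absent, so KosZ is inactive.
No repressor is bound and MorS is active, so *orvB* is transcribed.
→ *orvB* is ON.
5 of the 5 genes are transcribed.

5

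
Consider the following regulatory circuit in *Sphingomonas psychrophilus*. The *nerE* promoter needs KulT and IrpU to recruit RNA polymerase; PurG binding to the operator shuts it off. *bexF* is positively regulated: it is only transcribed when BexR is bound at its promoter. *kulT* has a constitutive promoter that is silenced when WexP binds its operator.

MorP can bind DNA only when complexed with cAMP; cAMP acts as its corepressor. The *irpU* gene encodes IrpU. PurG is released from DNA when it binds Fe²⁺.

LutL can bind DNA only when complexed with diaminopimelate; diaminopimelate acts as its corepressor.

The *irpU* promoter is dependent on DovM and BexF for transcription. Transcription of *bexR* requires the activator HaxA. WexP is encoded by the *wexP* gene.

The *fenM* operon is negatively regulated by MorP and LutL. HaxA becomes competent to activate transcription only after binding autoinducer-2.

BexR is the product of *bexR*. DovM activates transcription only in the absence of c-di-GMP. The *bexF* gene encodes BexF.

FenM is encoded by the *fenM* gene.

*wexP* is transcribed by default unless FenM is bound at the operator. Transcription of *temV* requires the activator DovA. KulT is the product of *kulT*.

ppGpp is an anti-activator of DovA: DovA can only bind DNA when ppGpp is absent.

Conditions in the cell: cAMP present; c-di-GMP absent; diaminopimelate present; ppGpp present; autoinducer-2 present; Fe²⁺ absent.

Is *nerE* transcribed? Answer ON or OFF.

cAMP is present, so MorP is active.
Diaminopimelate is present, so LutL is active.
With repressor MorP bound, *fenM* is not transcribed.
So FenM is not produced.
With no repressor bound, *wexP* is transcribed.
So WexP is produced and active.
With repressor WexP bound, *kulT* is not transcribed.
So KulT is not produced.
Fe²⁺ is absent, so PurG is active.
c-di-GMP is absent, so DovM is active.
Autoinducer-2 is present, so HaxA is active.
No repressor is bound and HaxA is active, so *bexR* is transcribed.
So BexR is produced and active.
No repressor is bound and BexR is active, so *bexF* is transcribed.
So BexF is produced and active.
No repressor is bound and DovM and BexF are active, so *irpU* is transcribed.
So IrpU is produced and active.
With repressor PurG bound, *nerE* is not transcribed.

OFF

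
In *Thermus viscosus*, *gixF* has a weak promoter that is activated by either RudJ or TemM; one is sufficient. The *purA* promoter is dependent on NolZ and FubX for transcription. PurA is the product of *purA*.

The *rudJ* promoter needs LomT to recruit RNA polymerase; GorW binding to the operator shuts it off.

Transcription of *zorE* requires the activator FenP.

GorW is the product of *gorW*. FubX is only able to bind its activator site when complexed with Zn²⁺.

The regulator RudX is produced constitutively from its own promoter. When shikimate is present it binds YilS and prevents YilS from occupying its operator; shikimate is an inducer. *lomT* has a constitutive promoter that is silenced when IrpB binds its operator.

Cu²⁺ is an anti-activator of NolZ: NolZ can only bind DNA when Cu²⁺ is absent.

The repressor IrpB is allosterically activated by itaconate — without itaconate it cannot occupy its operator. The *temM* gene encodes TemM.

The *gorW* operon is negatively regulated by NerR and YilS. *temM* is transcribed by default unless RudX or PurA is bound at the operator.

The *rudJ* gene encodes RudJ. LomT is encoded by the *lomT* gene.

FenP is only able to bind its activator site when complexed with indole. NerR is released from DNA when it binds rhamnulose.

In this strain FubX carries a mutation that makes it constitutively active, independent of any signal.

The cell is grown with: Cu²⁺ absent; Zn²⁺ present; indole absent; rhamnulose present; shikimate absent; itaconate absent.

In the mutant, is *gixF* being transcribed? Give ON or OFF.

Itaconate is absent, so IrpB is inactive.
With no repressor bound, *lomT* is transcribed.
So LomT is produced and active.
Rhamnulose is present, so NerR is inactive.
Shikimate is absent, so YilS is active.
With repressor YilS bound, *gorW* is not transcribed.
So GorW is not produced.
No repressor is bound and LomT is active, so *rudJ* is transcribed.
So RudJ is produced and active.
RudX is produced constitutively and is active.
Cu²⁺ is absent, so NolZ is active.
FubX is constitutively active in this strain.
No repressor is bound and NolZ and FubX are active, so *purA* is transcribed.
So PurA is produced and active.
With repressor RudX bound, *temM* is not transcribed.
So TemM is not produced.
Activator RudJ is present, so *gixF* is transcribed.

ON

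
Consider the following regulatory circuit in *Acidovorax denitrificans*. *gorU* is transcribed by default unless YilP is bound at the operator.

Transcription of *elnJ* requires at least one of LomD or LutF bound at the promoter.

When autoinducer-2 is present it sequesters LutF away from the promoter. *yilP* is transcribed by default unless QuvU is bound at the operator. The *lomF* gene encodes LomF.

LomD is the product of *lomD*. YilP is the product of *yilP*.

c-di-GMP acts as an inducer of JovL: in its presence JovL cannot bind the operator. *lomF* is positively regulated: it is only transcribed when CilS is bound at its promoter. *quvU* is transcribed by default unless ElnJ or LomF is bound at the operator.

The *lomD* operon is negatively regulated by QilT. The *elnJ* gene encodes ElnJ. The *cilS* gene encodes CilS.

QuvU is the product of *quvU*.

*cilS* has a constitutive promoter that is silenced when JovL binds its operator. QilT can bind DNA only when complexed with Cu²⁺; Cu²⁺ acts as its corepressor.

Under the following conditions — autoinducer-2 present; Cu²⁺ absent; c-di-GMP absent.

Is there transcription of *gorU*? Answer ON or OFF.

Cu²⁺ is absent, so QilT is inactive.
With no repressor bound, *lomD* is transcribed.
So LomD is produced and active.
Autoinducer-2 is present, so LutF is inactive.
Activator LomD is present, so *elnJ* is transcribed.
So ElnJ is produced and active.
c-di-GMP is absent, so JovL is active.
With repressor JovL bound, *cilS* is not transcribed.
So CilS is not produced.
Required activator CilS is absent, so *lomF* is not transcribed.
So LomF is not produced.
With repressor ElnJ bound, *quvU* is not transcribed.
So QuvU is not produced.
With no repressor bound, *yilP* is transcribed.
So YilP is produced and active.
With repressor YilP bound, *gorU* is not transcribed.

OFF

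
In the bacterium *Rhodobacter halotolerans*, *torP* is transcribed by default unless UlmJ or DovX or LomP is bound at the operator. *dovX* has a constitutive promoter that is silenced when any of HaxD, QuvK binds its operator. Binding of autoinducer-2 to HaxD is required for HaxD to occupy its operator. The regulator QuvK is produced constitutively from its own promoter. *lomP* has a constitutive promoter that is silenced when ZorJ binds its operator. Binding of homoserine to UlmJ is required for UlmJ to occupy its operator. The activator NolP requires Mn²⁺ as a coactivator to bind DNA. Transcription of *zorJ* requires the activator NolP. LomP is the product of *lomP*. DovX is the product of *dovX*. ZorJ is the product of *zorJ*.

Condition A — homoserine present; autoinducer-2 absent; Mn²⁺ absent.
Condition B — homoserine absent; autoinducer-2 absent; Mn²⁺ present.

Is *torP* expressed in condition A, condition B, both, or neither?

B only

Condition A:
Homoserine is present, so UlmJ is active.
Autoinducer-2 is absent, so HaxD is inactive.
QuvK is produced constitutively and is active.
With repressor QuvK bound, *dovX* is not transcribed.
So DovX is not produced.
Mn²⁺ is absent, so NolP is inactive.
Required activator NolP is absent, so *zorJ* is not transcribed.
So ZorJ is not produced.
With no repressor bound, *lomP* is transcribed.
So LomP is produced and active.
With repressor UlmJ bound, *torP* is not transcribed.
→ *torP* is OFF in A.
Condition B:
Homoserine is absent, so UlmJ is inactive.
Autoinducer-2 is absent, so HaxD is inactive.
QuvK is produced constitutively and is active.
With repressor QuvK bound, *dovX* is not transcribed.
So DovX is not produced.
Mn²⁺ is present, so NolP is active.
No repressor is bound and NolP is active, so *zorJ* is transcribed.
So ZorJ is produced and active.
With repressor ZorJ bound, *lomP* is not transcribed.
So LomP is not produced.
With no repressor bound, *torP* is transcribed.
→ *torP* is ON in B.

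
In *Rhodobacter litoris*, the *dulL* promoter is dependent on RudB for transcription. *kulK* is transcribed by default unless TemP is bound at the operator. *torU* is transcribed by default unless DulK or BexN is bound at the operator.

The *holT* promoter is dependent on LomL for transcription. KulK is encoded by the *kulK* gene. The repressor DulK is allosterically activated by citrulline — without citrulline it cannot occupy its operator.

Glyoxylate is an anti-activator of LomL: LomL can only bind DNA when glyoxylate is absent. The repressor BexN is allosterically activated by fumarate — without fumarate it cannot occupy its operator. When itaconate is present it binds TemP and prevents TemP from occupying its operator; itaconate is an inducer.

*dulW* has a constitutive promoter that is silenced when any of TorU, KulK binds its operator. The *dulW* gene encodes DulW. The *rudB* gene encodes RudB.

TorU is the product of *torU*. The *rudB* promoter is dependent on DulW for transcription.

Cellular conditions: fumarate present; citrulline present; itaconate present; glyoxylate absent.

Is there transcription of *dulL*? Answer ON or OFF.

Citrulline is present, so DulK is active.
Fumarate is present, so BexN is active.
With repressor DulK bound, *torU* is not transcribed.
So TorU is not produced.
Itaconate is present, so TemP is inactive.
With no repressor bound, *kulK* is transcribed.
So KulK is produced and active.
With repressor KulK bound, *dulW* is not transcribed.
So DulW is not produced.
Required activator DulW is absent, so *rudB* is not transcribed.
So RudB is not produced.
Required activator RudB is absent, so *dulL* is not transcribed.

OFF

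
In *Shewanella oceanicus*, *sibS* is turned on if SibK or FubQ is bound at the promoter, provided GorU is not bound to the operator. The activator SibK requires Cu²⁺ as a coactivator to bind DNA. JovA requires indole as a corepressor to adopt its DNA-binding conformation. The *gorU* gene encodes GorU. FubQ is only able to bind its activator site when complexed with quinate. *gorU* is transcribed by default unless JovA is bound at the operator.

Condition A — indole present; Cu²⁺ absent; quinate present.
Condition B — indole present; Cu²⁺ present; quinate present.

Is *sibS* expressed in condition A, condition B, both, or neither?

Condition A:
Indole is present, so JovA is active.
With repressor JovA bound, *gorU* is not transcribed.
So GorU is not produced.
Cu²⁺ is absent, so SibK is inactive.
Quinate is present, so FubQ is active.
Activator FubQ is present, so *sibS* is transcribed.
→ *sibS* is ON in A.
Condition B:
Indole is present, so JovA is active.
With repressor JovA bound, *gorU* is not transcribed.
So GorU is not produced.
Cu²⁺ is present, so SibK is active.
Quinate is present, so FubQ is active.
Activator SibK is present, so *sibS* is transcribed.
→ *sibS* is ON in B.

both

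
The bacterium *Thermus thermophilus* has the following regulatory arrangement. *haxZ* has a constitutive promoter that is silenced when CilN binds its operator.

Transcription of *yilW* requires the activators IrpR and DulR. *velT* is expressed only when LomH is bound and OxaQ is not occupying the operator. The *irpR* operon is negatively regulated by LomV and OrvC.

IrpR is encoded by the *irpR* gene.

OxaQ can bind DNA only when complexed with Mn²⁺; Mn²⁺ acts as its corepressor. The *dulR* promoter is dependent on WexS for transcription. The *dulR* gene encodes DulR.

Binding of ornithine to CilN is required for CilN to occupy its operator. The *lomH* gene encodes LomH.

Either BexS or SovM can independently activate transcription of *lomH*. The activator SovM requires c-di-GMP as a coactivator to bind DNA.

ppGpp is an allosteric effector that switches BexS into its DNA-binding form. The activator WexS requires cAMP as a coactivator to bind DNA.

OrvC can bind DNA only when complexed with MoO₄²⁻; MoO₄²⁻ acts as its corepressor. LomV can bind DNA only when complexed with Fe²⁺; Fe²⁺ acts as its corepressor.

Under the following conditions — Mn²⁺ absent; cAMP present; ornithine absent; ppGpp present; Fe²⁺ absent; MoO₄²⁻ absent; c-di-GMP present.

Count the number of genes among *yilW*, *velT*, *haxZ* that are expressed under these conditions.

Fe²⁺ is absent, so LomV is inactive.
MoO₄²⁻ is absent, so OrvC is inactive.
With no repressor bound, *irpR* is transcribed.
So IrpR is produced and active.
cAMP is present, so WexS is active.
No repressor is bound and WexS is active, so *dulR* is transcribed.
So DulR is produced and active.
No repressor is bound and IrpR and DulR are active, so *yilW* is transcribed.
→ *yilW* is ON.
Mn²⁺ is absent, so OxaQ is inactive.
ppGpp is present, so BexS is active.
c-di-GMP is present, so SovM is active.
Activator BexS is present, so *lomH* is transcribed.
So LomH is produced and active.
No repressor is bound and LomH is active, so *velT* is transcribed.
→ *velT* is ON.
Ornithine is absent, so CilN is inactive.
With no repressor bound, *haxZ* is transcribed.
→ *haxZ* is ON.
3 of the 3 genes are transcribed.

3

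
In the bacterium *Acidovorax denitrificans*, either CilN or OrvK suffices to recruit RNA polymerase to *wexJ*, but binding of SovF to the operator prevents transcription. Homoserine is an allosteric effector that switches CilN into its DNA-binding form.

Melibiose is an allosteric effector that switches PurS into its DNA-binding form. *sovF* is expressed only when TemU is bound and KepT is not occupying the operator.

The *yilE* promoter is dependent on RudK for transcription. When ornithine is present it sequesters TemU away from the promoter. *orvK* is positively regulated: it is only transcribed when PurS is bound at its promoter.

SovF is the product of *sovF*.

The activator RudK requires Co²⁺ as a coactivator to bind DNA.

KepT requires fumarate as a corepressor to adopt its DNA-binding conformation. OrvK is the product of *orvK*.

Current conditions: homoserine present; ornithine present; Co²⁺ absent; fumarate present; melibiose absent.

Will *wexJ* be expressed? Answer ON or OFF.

ON

Ornithine is present, so TemU is inactive.
Fumarate is present, so KepT is active.
With repressor KepT bound, *sovF* is not transcribed.
So SovF is not produced.
Homoserine is present, so CilN is active.
Melibiose is absent, so PurS is inactive.
Required activator PurS is absent, so *orvK* is not transcribed.
So OrvK is not produced.
Activator CilN is present, so *wexJ* is transcribed.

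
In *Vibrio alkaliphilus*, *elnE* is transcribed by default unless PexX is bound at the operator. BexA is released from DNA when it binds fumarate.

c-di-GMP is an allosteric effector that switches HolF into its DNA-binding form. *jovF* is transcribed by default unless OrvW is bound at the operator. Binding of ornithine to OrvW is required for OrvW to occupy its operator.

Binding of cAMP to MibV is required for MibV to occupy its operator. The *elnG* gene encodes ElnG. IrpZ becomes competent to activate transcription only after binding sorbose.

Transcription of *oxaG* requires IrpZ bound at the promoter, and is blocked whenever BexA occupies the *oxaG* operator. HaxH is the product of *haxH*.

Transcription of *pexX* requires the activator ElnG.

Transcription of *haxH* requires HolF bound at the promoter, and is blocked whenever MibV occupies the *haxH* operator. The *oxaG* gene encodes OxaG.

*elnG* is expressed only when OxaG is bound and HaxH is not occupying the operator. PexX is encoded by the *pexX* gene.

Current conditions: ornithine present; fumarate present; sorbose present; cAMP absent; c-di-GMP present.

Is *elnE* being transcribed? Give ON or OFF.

c-di-GMP is present, so HolF is active.
cAMP is absent, so MibV is inactive.
No repressor is bound and HolF is active, so *haxH* is transcribed.
So HaxH is produced and active.
Sorbose is present, so IrpZ is active.
Fumarate is present, so BexA is inactive.
No repressor is bound and IrpZ is active, so *oxaG* is transcribed.
So OxaG is produced and active.
With repressor HaxH bound, *elnG* is not transcribed.
So ElnG is not produced.
Required activator ElnG is absent, so *pexX* is not transcribed.
So PexX is not produced.
With no repressor bound, *elnE* is transcribed.

ON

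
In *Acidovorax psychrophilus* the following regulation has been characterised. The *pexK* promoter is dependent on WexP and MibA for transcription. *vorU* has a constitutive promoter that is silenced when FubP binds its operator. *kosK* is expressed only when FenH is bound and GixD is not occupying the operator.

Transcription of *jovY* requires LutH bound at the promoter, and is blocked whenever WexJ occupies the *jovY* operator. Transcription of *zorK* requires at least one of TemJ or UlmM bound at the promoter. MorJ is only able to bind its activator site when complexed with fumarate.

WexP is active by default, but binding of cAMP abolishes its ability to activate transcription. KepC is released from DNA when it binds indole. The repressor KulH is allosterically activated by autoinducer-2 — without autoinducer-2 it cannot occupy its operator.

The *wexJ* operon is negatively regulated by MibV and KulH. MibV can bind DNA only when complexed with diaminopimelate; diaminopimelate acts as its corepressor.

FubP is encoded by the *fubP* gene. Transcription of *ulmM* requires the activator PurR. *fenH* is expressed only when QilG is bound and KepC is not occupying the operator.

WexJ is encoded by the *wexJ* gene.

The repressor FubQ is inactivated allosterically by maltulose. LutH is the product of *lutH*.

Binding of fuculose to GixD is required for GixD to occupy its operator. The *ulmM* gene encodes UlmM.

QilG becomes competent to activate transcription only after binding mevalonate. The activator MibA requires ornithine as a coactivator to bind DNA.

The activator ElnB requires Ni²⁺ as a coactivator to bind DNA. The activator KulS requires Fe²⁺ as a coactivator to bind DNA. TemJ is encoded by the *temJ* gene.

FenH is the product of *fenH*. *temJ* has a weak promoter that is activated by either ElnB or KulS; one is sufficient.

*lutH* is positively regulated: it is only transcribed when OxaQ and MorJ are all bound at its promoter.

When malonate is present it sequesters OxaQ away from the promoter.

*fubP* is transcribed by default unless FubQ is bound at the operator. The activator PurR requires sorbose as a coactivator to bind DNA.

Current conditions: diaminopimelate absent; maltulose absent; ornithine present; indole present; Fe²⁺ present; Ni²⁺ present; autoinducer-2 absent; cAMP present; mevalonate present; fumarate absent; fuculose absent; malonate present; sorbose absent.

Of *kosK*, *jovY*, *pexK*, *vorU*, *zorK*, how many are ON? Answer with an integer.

Fuculose is absent, so GixD is inactive.
Indole is present, so KepC is inactive.
Mevalonate is present, so QilG is active.
No repressor is bound and QilG is active, so *fenH* is transcribed.
So FenH is produced and active.
No repressor is bound and FenH is active, so *kosK* is transcribed.
→ *kosK* is ON.
Malonate is present, so OxaQ is inactive.
Fumarate is absent, so MorJ is inactive.
Required activator OxaQ is absent, so *lutH* is not transcribed.
So LutH is not produced.
Diaminopimelate is absent, so MibV is inactive.
Autoinducer-2 is absent, so KulH is inactive.
With no repressor bound, *wexJ* is transcribed.
So WexJ is produced and active.
With repressor WexJ bound, *jovY* is not transcribed.
→ *jovY* is OFF.
cAMP is present, so WexP is inactive.
Ornithine is present, so MibA is active.
Required activator WexP is absent, so *pexK* is not transcribed.
→ *pexK* is OFF.
Maltulose is absent, so FubQ is active.
With repressor FubQ bound, *fubP* is not transcribed.
So FubP is not produced.
With no repressor bound, *vorU* is transcribed.
→ *vorU* is ON.
Ni²⁺ is present, so ElnB is active.
Fe²⁺ is present, so KulS is active.
Activator ElnB is present, so *temJ* is transcribed.
So TemJ is produced and active.
Sorbose is absent, so PurR is inactive.
Required activator PurR is absent, so *ulmM* is not transcribed.
So UlmM is not produced.
Activator TemJ is present, so *zorK* is transcribed.
→ *zorK* is ON.
3 of the 5 genes are transcribed.

3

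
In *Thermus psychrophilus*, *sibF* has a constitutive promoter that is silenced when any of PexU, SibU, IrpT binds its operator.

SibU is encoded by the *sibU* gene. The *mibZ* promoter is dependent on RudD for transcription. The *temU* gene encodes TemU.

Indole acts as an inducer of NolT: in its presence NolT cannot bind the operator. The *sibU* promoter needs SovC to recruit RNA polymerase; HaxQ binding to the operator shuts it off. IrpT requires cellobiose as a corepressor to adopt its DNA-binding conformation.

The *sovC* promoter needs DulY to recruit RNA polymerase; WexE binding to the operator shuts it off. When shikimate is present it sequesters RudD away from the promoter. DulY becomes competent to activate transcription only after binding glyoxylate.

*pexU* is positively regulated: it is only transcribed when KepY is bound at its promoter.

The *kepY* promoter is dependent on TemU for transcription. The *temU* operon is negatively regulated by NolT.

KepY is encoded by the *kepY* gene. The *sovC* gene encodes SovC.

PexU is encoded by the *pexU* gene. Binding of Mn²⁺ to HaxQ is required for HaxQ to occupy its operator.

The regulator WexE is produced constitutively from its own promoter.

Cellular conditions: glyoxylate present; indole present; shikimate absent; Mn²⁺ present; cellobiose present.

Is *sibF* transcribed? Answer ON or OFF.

Indole is present, so NolT is inactive.
With no repressor bound, *temU* is transcribed.
So TemU is produced and active.
No repressor is bound and TemU is active, so *kepY* is transcribed.
So KepY is produced and active.
No repressor is bound and KepY is active, so *pexU* is transcribed.
So PexU is produced and active.
WexE is produced constitutively and is active.
Glyoxylate is present, so DulY is active.
With repressor WexE bound, *sovC* is not transcribed.
So SovC is not produced.
Mn²⁺ is present, so HaxQ is active.
With repressor HaxQ bound, *sibU* is not transcribed.
So SibU is not produced.
Cellobiose is present, so IrpT is active.
With repressor PexU bound, *sibF* is not transcribed.

OFF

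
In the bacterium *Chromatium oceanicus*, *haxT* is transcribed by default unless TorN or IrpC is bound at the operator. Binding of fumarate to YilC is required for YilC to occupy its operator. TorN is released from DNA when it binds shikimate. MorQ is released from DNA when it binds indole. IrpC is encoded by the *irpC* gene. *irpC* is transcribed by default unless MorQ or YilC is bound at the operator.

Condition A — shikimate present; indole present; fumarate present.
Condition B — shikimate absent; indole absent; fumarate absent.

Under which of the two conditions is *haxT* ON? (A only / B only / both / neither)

A only

Condition A:
Shikimate is present, so TorN is inactive.
Indole is present, so MorQ is inactive.
Fumarate is present, so YilC is active.
With repressor YilC bound, *irpC* is not transcribed.
So IrpC is not produced.
With no repressor bound, *haxT* is transcribed.
→ *haxT* is ON in A.
Condition B:
Shikimate is absent, so TorN is active.
Indole is absent, so MorQ is active.
Fumarate is absent, so YilC is inactive.
With repressor MorQ bound, *irpC* is not transcribed.
So IrpC is not produced.
With repressor TorN bound, *haxT* is not transcribed.
→ *haxT* is OFF in B.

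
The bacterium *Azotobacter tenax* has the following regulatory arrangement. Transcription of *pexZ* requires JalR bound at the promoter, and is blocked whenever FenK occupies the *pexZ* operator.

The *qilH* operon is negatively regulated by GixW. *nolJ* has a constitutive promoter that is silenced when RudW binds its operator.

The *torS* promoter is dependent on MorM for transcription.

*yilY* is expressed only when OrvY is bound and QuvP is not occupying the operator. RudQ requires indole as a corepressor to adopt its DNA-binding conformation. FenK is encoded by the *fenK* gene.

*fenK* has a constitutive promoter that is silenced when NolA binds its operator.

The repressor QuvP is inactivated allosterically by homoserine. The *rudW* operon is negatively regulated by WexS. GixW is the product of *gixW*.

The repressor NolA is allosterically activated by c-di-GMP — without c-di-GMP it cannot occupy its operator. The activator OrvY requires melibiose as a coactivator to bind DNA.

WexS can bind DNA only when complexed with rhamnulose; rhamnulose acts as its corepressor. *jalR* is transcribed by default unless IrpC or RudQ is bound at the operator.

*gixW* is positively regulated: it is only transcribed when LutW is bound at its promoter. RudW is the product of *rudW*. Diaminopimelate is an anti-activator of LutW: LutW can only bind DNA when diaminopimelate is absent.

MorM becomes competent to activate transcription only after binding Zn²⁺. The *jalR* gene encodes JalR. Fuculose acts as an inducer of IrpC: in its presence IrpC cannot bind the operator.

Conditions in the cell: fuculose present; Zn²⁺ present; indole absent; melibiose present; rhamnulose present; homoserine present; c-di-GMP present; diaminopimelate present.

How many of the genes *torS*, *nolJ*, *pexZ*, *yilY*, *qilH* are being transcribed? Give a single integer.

5

Zn²⁺ is present, so MorM is active.
No repressor is bound and MorM is active, so *torS* is transcribed.
→ *torS* is ON.
Rhamnulose is present, so WexS is active.
With repressor WexS bound, *rudW* is not transcribed.
So RudW is not produced.
With no repressor bound, *nolJ* is transcribed.
→ *nolJ* is ON.
c-di-GMP is present, so NolA is active.
With repressor NolA bound, *fenK* is not transcribed.
So FenK is not produced.
Fuculose is present, so IrpC is inactive.
Indole is absent, so RudQ is inactive.
With no repressor bound, *jalR* is transcribed.
So JalR is produced and active.
No repressor is bound and JalR is active, so *pexZ* is transcribed.
→ *pexZ* is ON.
Melibiose is present, so OrvY is active.
Homoserine is present, so QuvP is inactive.
No repressor is bound and OrvY is active, so *yilY* is transcribed.
→ *yilY* is ON.
Diaminopimelate is present, so LutW is inactive.
Required activator LutW is absent, so *gixW* is not transcribed.
So GixW is not produced.
With no repressor bound, *qilH* is transcribed.
→ *qilH* is ON.
5 of the 5 genes are transcribed.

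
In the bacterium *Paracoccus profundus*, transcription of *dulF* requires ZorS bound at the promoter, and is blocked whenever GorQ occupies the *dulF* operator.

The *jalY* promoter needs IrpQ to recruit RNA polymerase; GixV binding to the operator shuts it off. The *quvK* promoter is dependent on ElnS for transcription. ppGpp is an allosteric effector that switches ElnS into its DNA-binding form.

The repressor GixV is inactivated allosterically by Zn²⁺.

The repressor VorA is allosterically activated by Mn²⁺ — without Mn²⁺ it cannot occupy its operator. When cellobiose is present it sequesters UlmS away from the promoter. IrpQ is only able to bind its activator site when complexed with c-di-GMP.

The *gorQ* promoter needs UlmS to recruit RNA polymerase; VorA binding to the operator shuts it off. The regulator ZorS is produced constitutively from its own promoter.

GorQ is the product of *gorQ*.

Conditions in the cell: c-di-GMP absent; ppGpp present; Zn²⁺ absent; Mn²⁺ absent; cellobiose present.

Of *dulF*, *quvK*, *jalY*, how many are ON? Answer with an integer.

ZorS is produced constitutively and is active.
Cellobiose is present, so UlmS is inactive.
Mn²⁺ is absent, so VorA is inactive.
Required activator UlmS is absent, so *gorQ* is not transcribed.
So GorQ is not produced.
No repressor is bound and ZorS is active, so *dulF* is transcribed.
→ *dulF* is ON.
ppGpp is present, so ElnS is active.
No repressor is bound and ElnS is active, so *quvK* is transcribed.
→ *quvK* is ON.
c-di-GMP is absent, so IrpQ is inactive.
Zn²⁺ is absent, so GixV is active.
With repressor GixV bound, *jalY* is not transcribed.
→ *jalY* is OFF.
2 of the 3 genes are transcribed.

2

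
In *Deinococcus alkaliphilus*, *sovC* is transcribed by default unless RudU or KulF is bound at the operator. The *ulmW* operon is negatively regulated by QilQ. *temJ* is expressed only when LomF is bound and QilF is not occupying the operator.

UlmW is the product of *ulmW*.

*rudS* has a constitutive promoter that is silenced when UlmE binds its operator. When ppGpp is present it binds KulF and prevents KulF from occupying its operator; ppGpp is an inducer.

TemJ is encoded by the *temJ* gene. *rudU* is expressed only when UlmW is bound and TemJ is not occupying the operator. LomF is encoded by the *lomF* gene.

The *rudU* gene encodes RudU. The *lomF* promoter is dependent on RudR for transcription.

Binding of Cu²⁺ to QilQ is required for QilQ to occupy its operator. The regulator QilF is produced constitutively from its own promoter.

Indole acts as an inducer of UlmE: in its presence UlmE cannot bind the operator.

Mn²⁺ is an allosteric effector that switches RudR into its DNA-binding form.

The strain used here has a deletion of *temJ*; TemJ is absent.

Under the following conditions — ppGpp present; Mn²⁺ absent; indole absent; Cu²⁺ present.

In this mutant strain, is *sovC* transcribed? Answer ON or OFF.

ON

TemJ is non-functional in this strain, so it has no effect.
Cu²⁺ is present, so QilQ is active.
With repressor QilQ bound, *ulmW* is not transcribed.
So UlmW is not produced.
Required activator UlmW is absent, so *rudU* is not transcribed.
So RudU is not produced.
ppGpp is present, so KulF is inactive.
With no repressor bound, *sovC* is transcribed.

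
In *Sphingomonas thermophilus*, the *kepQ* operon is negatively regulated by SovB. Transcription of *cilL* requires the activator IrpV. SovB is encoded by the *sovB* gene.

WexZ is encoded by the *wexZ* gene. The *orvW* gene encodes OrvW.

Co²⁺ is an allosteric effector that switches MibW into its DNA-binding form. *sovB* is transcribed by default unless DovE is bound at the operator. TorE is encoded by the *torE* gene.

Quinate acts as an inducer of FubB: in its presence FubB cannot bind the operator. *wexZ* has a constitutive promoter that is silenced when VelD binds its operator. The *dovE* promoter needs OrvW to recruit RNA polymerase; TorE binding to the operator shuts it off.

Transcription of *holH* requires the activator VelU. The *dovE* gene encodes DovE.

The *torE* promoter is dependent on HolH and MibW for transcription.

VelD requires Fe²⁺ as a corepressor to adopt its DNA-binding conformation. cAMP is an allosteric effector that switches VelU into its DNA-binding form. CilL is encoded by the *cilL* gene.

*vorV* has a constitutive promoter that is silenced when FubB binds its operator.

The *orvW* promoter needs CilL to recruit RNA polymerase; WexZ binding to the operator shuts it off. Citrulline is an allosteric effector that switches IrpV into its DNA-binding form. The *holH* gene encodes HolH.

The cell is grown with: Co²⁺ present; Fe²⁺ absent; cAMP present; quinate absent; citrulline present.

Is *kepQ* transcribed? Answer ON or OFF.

OFF

cAMP is present, so VelU is active.
No repressor is bound and VelU is active, so *holH* is transcribed.
So HolH is produced and active.
Co²⁺ is present, so MibW is active.
No repressor is bound and HolH and MibW are active, so *torE* is transcribed.
So TorE is produced and active.
Fe²⁺ is absent, so VelD is inactive.
With no repressor bound, *wexZ* is transcribed.
So WexZ is produced and active.
Citrulline is present, so IrpV is active.
No repressor is bound and IrpV is active, so *cilL* is transcribed.
So CilL is produced and active.
With repressor WexZ bound, *orvW* is not transcribed.
So OrvW is not produced.
With repressor TorE bound, *dovE* is not transcribed.
So DovE is not produced.
With no repressor bound, *sovB* is transcribed.
So SovB is produced and active.
With repressor SovB bound, *kepQ* is not transcribed.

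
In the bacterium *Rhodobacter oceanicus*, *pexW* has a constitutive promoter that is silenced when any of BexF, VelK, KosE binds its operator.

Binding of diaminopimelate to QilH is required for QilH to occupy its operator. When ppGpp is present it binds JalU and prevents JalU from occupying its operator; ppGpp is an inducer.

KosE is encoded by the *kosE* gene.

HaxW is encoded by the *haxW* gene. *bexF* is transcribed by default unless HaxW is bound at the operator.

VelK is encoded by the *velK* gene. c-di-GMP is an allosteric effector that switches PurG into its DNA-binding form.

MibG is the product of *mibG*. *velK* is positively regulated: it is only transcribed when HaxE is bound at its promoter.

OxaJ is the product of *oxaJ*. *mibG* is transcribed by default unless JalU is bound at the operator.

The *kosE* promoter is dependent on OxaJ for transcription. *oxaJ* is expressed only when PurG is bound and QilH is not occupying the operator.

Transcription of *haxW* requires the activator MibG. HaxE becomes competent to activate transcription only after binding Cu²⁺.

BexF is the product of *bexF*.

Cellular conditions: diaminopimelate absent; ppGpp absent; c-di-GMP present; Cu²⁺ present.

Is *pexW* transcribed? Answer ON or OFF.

ppGpp is absent, so JalU is active.
With repressor JalU bound, *mibG* is not transcribed.
So MibG is not produced.
Required activator MibG is absent, so *haxW* is not transcribed.
So HaxW is not produced.
With no repressor bound, *bexF* is transcribed.
So BexF is produced and active.
Cu²⁺ is present, so HaxE is active.
No repressor is bound and HaxE is active, so *velK* is transcribed.
So VelK is produced and active.
Diaminopimelate is absent, so QilH is inactive.
c-di-GMP is present, so PurG is active.
No repressor is bound and PurG is active, so *oxaJ* is transcribed.
So OxaJ is produced and active.
No repressor is bound and OxaJ is active, so *kosE* is transcribed.
So KosE is produced and active.
With repressor BexF bound, *pexW* is not transcribed.

OFF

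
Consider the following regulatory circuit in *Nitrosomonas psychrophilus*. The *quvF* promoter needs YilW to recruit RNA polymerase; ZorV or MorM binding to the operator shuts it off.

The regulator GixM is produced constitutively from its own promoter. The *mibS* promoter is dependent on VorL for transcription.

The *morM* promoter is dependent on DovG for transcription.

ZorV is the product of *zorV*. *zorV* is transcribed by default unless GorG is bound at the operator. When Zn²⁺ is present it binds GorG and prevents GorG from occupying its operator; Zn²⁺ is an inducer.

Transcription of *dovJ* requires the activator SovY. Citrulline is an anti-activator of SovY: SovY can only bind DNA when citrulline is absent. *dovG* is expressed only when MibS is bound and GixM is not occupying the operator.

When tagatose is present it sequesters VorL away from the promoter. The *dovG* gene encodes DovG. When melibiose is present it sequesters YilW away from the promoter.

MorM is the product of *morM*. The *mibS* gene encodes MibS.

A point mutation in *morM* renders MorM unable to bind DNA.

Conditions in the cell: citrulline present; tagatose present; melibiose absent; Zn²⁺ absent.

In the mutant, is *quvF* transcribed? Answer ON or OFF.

ON

Zn²⁺ is absent, so GorG is active.
With repressor GorG bound, *zorV* is not transcribed.
So ZorV is not produced.
MorM is non-functional in this strain, so it has no effect.
Melibiose is absent, so YilW is active.
No repressor is bound and YilW is active, so *quvF* is transcribed.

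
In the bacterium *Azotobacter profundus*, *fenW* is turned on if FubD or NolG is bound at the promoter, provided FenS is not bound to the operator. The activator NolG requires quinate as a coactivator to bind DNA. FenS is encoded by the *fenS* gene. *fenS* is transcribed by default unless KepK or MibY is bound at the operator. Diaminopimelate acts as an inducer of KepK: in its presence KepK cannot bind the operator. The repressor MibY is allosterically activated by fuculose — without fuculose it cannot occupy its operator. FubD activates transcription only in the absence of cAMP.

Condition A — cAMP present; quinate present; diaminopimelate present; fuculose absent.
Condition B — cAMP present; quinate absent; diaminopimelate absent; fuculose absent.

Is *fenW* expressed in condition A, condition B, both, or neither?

neither

Condition A:
cAMP is present, so FubD is inactive.
Quinate is present, so NolG is active.
Diaminopimelate is present, so KepK is inactive.
Fuculose is absent, so MibY is inactive.
With no repressor bound, *fenS* is transcribed.
So FenS is produced and active.
With repressor FenS bound, *fenW* is not transcribed.
→ *fenW* is OFF in A.
Condition B:
cAMP is present, so FubD is inactive.
Quinate is absent, so NolG is inactive.
Diaminopimelate is absent, so KepK is active.
Fuculose is absent, so MibY is inactive.
With repressor KepK bound, *fenS* is not transcribed.
So FenS is not produced.
No activator is available at the *fenW* promoter, so *fenW* is not transcribed.
→ *fenW* is OFF in B.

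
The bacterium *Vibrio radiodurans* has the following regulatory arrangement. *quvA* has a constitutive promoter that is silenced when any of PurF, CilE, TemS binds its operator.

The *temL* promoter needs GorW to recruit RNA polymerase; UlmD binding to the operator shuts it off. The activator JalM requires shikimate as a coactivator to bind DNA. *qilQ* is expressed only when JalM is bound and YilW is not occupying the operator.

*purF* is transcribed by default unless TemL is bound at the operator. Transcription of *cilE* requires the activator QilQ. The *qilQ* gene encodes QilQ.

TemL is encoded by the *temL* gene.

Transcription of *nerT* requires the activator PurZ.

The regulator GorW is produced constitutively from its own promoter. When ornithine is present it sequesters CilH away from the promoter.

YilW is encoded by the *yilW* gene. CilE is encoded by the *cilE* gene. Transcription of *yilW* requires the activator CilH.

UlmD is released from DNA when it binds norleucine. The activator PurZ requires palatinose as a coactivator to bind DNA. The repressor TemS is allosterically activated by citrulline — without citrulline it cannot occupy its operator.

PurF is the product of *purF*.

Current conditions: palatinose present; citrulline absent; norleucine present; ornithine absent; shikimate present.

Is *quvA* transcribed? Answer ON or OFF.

ON

Norleucine is present, so UlmD is inactive.
GorW is produced constitutively and is active.
No repressor is bound and GorW is active, so *temL* is transcribed.
So TemL is produced and active.
With repressor TemL bound, *purF* is not transcribed.
So PurF is not produced.
Ornithine is absent, so CilH is active.
No repressor is bound and CilH is active, so *yilW* is transcribed.
So YilW is produced and active.
Shikimate is present, so JalM is active.
With repressor YilW bound, *qilQ* is not transcribed.
So QilQ is not produced.
Required activator QilQ is absent, so *cilE* is not transcribed.
So CilE is not produced.
Citrulline is absent, so TemS is inactive.
With no repressor bound, *quvA* is transcribed.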